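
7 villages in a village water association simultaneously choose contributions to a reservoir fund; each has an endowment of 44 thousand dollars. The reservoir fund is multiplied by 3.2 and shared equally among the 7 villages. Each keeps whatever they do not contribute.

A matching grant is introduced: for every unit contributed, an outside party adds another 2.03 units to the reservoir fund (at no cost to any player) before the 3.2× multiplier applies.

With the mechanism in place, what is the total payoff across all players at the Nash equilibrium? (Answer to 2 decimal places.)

With the mechanism, a contributed unit returns 3.2 × 3.03 / 7 = 1.3851 per unit of net cost to the contributor — now above 1 — so contributing fully is weakly dominant for every player.
At the Nash equilibrium everyone contributes 44. Group total payoff = 3.2 × 3.03 × 308 = 2986.37.

2986.37 thousand dollars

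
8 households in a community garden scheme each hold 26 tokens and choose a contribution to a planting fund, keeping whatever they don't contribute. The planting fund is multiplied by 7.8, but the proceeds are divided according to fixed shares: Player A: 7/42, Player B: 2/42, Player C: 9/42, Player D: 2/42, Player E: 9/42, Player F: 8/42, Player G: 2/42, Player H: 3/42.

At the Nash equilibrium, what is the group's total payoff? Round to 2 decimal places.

For player j, contributing a unit is worthwhile iff 7.8 × (j's share) ≥ 1, i.e. iff j's share is at least 0.1282.
The shares above 0.1282 belong to Player A, Player C, Player E and Player F, contributing 26 each; the remaining 4 contribute 0. Total contributed: 104.
The planting fund pays out 7.8 × 104 = 811.20 in total (split across the unequal shares, but the aggregate is all that matters for the group sum).
The 4 free-riders keep 26 each, adding 104. Group total = 104 + 811.20 = 915.20.

915.20 tokens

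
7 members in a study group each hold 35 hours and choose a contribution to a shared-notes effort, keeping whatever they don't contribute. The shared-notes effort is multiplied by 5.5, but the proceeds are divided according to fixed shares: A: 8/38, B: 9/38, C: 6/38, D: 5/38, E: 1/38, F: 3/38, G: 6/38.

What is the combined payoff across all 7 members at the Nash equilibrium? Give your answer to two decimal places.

Each unit j contributes comes back to j as 5.5 × (j's share), so j prefers to contribute only if that share exceeds 1/5.5 = 0.1818; otherwise keeping the unit dominates.
A and B are above the threshold, contributing 35 each; the remaining 5 contribute 0. Total contributed: 70.
The shared-notes effort pays out 5.5 × 70 = 385.00 in total (split across the unequal shares, but the aggregate is all that matters for the group sum).
The 5 free-riders keep 35 each, adding 175. Group total = 175 + 385.00 = 560.00.

560.00 hours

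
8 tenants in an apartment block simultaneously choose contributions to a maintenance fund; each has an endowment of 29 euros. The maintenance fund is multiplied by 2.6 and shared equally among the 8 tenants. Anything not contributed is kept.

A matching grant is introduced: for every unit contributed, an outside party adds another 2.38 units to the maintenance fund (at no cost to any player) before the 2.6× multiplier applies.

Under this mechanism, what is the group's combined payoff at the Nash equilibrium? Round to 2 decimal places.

The effective private return per unit is now 2.6 × 3.38 / 8 = 1.0985 > 1, so every player's dominant strategy flips to full contribution.
At the Nash equilibrium everyone contributes 29. Group total payoff = 2.6 × 3.38 × 232 = 2038.82.

2038.82 euros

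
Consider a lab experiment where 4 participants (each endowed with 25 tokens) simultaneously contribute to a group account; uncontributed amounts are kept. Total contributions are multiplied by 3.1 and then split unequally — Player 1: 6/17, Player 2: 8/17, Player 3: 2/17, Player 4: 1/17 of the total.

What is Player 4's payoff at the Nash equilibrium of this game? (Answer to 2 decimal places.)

34.12 tokens

For player j, contributing a unit is worthwhile iff 3.1 × (j's share) ≥ 1, i.e. iff j's share is at least 0.3226.
Player 1 and Player 2 clear that bar, contributing 25 each; the remaining 2 contribute 0. Total contributed: 50.
Player 4 keeps 25 and receives 3.1 × 50 × 1/17 = 9.12 from the group account, for a payoff of 34.12.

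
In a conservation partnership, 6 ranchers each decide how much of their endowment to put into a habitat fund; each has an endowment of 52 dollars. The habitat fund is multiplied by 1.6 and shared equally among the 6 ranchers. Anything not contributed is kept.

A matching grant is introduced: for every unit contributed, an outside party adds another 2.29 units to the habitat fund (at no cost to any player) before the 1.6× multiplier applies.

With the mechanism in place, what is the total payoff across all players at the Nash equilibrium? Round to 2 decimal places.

312.00 dollars

With the mechanism, a contributed unit returns 1.6 × 3.29 / 6 = 0.8773 per unit of net cost — still below 1 — so contributing 0 remains dominant for every player.
Everyone keeps their endowment and the group total is 6 × 52 = 312.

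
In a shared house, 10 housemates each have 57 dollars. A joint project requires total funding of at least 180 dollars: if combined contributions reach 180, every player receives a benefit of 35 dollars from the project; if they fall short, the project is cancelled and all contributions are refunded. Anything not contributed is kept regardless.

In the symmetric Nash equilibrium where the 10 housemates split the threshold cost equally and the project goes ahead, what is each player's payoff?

74 dollars

Equal share of the threshold: 180/10 = 18.
At this profile no one gains by cutting their contribution: any cut drops the total below 180, the project is cancelled, contributions are refunded, and the deviator ends with 57, which is less than 57 − 18 + 35 = 74. Contributing more than 18 just wastes the excess. So contributing exactly 18 is a best response.
Each player's payoff: 57 − 18 + 35 = 74.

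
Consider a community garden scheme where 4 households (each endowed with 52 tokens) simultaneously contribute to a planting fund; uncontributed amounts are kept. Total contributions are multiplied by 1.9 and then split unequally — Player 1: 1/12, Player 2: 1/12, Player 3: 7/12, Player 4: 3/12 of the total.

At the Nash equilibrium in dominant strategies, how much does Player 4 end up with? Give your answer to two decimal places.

76.70 tokens

For player j, contributing a unit is worthwhile iff 1.9 × (j's share) ≥ 1, i.e. iff j's share is at least 0.5263.
The only share above 0.5263 is Player 3's 7/12, contributing 52; the remaining 3 contribute 0. Total contributed: 52.
Player 4 keeps 52 and receives 1.9 × 52 × 3/12 = 24.70 from the planting fund, for a payoff of 76.70.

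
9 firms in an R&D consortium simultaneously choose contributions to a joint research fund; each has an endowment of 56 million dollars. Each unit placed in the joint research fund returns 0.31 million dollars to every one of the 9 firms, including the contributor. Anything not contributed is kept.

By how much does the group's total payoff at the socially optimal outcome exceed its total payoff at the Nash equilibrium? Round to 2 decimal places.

902.16 million dollars

The private return per contributed unit is 0.31 < 1, so contributing 0 is dominant for every player. At the Nash equilibrium everyone keeps their 56, and the group total is 9 × 56 = 504.
Each contributed unit returns 2.790 to the group as a whole (0.31 to each of 9 players), which exceeds 1, so the social optimum is full contribution: group total = 2.790 × 504 = 1406.16.
Efficiency loss = 1406.16 − 504 = 902.16.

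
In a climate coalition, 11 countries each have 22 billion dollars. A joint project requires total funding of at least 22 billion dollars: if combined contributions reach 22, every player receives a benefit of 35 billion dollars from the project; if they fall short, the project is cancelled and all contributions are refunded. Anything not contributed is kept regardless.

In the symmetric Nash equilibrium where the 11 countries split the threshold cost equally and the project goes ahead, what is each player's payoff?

Equal share of the threshold: 22/11 = 2.
At this profile no one gains by cutting their contribution: any cut drops the total below 22, the project is cancelled, contributions are refunded, and the deviator ends with 22, which is less than 22 − 2 + 35 = 55. Contributing more than 2 just wastes the excess. So contributing exactly 2 is a best response.
Each player's payoff: 22 − 2 + 35 = 55.

55 billion dollars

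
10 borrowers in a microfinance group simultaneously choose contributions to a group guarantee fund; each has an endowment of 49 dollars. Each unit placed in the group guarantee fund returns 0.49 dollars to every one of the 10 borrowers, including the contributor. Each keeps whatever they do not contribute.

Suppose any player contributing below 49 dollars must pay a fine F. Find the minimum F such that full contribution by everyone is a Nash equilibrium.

Given the others contribute fully, the best deviation is to contribute 0 (any partial contribution still incurs the fine and gives up units whose private return 0.49 is below 1).
Deviating from 49 to 0 saves 49 dollars but forfeits the deviator's share of the drop in the group guarantee fund: 0.49 × 49 = 24.01.
So the deviation gain is 49 − 24.01 = 24.99, and the fine must be at least 24.99 dollars to wipe it out.

24.99 dollars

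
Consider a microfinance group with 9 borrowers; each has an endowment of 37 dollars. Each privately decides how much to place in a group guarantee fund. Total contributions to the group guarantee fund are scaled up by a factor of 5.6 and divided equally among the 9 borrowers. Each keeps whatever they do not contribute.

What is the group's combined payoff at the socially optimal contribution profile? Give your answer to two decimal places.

Each contributed unit returns 5.600 to the group as a whole (0.6222 to each of 9 players), which exceeds 1, so the social optimum is full contribution: group total = 5.600 × 333 = 1864.80.

1864.80 dollars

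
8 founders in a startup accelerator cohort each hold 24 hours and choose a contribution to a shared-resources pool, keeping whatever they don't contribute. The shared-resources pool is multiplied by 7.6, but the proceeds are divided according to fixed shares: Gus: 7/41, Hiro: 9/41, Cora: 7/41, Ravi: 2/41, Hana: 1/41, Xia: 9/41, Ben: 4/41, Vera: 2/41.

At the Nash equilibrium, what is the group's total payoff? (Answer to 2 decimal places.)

825.60 hours

Player j's private return per contributed unit is 7.6 × (j's share). Contributing is weakly dominant for j when that share is at least 1/7.6 = 0.1316, and contributing 0 is dominant otherwise.
Gus, Hiro, Cora and Xia are above the threshold, contributing 24 each; the remaining 4 contribute 0. Total contributed: 96.
The shared-resources pool pays out 7.6 × 96 = 729.60 in total (split across the unequal shares, but the aggregate is all that matters for the group sum).
The 4 free-riders keep 24 each, adding 96. Group total = 96 + 729.60 = 825.60.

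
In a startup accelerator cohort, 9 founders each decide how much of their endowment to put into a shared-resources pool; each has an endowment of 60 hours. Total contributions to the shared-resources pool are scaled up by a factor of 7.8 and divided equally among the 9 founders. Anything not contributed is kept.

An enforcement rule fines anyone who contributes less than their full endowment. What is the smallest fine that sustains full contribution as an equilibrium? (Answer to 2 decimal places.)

8.00 hours

Given the others contribute fully, the best deviation is to contribute 0 (any partial contribution still incurs the fine and gives up units whose private return 0.8667 is below 1).
Deviating from 60 to 0 saves 60 hours but forfeits the deviator's share of the drop in the shared-resources pool: 7.8/9 × 60 = 52.00.
So the deviation gain is 60 − 52.00 = 8.00, and the fine must be at least 8.00 hours to wipe it out.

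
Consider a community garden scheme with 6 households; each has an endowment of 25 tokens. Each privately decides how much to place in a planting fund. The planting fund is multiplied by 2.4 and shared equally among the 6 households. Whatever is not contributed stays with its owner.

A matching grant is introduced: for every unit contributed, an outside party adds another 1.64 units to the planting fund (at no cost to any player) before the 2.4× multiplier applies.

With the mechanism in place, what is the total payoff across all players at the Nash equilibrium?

950.40 tokens

The effective private return per unit is now 2.4 × 2.64 / 6 = 1.0560 > 1, so every player's dominant strategy flips to full contribution.
At the Nash equilibrium everyone contributes 25. Group total payoff = 2.4 × 2.64 × 150 = 950.40.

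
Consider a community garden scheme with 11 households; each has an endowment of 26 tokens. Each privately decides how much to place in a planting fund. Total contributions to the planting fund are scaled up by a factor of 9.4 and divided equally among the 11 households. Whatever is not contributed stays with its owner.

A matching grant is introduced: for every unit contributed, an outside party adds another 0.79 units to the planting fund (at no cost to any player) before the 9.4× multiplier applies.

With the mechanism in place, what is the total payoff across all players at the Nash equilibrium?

With the mechanism, a contributed unit returns 9.4 × 1.79 / 11 = 1.5296 per unit of net cost to the contributor — now above 1 — so contributing fully is weakly dominant for every player.
At the Nash equilibrium everyone contributes 26. Group total payoff = 9.4 × 1.79 × 286 = 4812.24.

4812.24 tokens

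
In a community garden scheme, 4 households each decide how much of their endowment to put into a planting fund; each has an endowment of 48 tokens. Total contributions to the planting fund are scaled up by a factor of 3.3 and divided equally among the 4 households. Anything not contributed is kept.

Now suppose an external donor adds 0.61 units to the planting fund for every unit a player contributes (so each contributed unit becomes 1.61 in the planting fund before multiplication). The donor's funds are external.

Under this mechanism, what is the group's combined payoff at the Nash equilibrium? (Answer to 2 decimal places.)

1020.10 tokens

With the mechanism, a contributed unit returns 3.3 × 1.61 / 4 = 1.3283 per unit of net cost to the contributor — now above 1 — so contributing fully is weakly dominant for every player.
So the Nash equilibrium is full contribution by all 4; the group earns 3.3 × 1.61 × 192 = 1020.10.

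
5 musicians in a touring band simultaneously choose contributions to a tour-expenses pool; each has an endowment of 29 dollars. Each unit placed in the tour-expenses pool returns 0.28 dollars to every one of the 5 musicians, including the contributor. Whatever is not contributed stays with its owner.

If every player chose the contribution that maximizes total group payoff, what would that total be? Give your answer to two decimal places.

Each contributed unit returns 1.400 to the group as a whole (0.28 to each of 5 players), which exceeds 1, so the social optimum is full contribution: group total = 1.400 × 145 = 203.00.

203.00 dollars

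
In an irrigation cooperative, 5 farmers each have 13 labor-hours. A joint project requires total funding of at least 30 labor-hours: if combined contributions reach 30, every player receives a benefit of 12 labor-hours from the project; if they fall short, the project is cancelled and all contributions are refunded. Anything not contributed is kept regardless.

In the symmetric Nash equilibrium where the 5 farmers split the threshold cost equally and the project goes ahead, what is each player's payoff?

Equal share of the threshold: 30/5 = 6.
At this profile no one gains by cutting their contribution: any cut drops the total below 30, the project is cancelled, contributions are refunded, and the deviator ends with 13, which is less than 13 − 6 + 12 = 19. Contributing more than 6 just wastes the excess. So contributing exactly 6 is a best response.
Each player's payoff: 13 − 6 + 12 = 19.

19 labor-hours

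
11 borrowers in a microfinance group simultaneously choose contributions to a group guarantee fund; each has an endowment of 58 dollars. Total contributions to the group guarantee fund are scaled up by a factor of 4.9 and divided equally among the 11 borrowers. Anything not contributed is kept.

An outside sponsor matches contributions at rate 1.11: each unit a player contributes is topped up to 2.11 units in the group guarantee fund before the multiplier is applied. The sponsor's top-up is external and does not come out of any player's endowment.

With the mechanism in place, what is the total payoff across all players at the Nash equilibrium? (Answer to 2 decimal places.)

638.00 dollars

Even with the mechanism, each unit contributed returns only 4.9 × 2.11 / 11 = 0.9399 per unit of net cost, so contributing nothing is still dominant.
Everyone keeps their endowment and the group total is 11 × 58 = 638.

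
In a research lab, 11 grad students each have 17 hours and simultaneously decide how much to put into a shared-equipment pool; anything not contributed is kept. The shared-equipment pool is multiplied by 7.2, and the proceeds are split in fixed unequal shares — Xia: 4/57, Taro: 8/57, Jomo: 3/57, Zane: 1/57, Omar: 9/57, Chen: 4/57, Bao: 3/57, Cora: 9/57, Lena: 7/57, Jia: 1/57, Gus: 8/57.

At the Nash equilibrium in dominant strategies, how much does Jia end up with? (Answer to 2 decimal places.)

A player with share s gets back 7.2·s per unit contributed, so full contribution is dominant for anyone with s > 1/7.2 = 0.1389 and zero contribution is dominant for anyone below.
Taro, Omar, Cora and Gus are above the threshold, contributing 17 each; the remaining 7 contribute 0. Total contributed: 68.
Jia keeps 17 and receives 7.2 × 68 × 1/57 = 8.59 from the shared-equipment pool, for a payoff of 25.59.

25.59 hours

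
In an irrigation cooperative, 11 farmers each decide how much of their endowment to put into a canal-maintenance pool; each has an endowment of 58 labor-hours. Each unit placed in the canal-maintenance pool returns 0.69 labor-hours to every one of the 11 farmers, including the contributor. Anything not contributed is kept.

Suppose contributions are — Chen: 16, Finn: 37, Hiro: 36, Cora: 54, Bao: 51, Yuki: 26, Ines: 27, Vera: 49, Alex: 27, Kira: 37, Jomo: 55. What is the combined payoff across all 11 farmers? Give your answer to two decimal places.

3372.85 labor-hours

Total contributed: 16 + 37 + 36 + 54 + 51 + 26 + 27 + 49 + 27 + 37 + 55 = 415; total kept: 11 × 58 − 415 = 223.
The canal-maintenance pool pays out 0.69 × 11 × 415 = 3149.85 in aggregate.
Group total = 223 + 3149.85 = 3372.85.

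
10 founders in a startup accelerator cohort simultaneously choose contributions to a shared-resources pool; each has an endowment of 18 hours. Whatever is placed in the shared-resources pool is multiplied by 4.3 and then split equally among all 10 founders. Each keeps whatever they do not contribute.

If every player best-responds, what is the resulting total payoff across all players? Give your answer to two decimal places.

180.00 hours

Each contributed unit returns 4.3/10 = 0.4300 to its contributor — below 1 — so contributing 0 is dominant for every player. At the Nash equilibrium everyone keeps their 18, and the group total is 10 × 18 = 180.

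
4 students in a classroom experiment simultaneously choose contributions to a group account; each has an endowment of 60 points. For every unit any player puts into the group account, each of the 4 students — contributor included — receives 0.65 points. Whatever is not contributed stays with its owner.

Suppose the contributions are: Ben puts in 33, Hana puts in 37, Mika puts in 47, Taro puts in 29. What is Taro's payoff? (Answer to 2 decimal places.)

125.90 points

Total contributed: 33 + 37 + 47 + 29 = 146.
Each receives 0.65 × 146 = 94.90 from the group account.
Taro keeps 60 − 29 = 31, so Taro's payoff is 31 + 94.90 = 125.90.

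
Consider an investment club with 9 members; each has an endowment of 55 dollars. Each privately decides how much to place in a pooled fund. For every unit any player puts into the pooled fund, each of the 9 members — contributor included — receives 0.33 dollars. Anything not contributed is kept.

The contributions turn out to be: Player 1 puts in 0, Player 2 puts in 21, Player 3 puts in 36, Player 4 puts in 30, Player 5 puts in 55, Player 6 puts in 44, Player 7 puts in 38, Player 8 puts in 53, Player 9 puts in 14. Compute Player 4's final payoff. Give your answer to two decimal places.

Total contributed: 0 + 21 + 36 + 30 + 55 + 44 + 38 + 53 + 14 = 291.
Each receives 0.33 × 291 = 96.03 from the pooled fund.
Player 4 keeps 55 − 30 = 25, so Player 4's payoff is 25 + 96.03 = 121.03.

121.03 dollars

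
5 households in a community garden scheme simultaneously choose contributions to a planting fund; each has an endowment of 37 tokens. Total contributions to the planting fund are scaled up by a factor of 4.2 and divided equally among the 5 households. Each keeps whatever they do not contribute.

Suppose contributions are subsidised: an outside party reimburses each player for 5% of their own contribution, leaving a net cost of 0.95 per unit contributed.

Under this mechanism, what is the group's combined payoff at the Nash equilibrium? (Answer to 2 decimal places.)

Even with the mechanism, each unit contributed returns only (4.2/5) / 0.95 = 0.8842 per unit of net cost, so contributing nothing is still dominant.
At the Nash equilibrium no one contributes; group total payoff = 5 × 37 = 185.

185.00 tokens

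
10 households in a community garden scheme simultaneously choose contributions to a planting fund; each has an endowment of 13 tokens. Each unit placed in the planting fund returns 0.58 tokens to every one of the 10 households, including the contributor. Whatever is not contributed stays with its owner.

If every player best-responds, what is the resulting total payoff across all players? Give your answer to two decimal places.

The private return per contributed unit is 0.58 < 1, so contributing 0 is dominant for every player. At the Nash equilibrium everyone keeps their 13, and the group total is 10 × 13 = 130.

130.00 tokens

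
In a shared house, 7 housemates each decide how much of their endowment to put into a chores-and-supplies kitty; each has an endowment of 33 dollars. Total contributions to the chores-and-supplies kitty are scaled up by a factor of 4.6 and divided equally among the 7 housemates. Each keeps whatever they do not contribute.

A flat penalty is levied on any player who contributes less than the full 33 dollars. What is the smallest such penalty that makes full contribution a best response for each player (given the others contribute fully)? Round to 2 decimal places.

11.31 dollars

Given the others contribute fully, the best deviation is to contribute 0 (any partial contribution still incurs the fine and gives up units whose private return 0.6571 is below 1).
Deviating from 33 to 0 saves 33 dollars but forfeits the deviator's share of the drop in the chores-and-supplies kitty: 4.6/7 × 33 = 21.69.
So the deviation gain is 33 − 21.69 = 11.31, and the fine must be at least 11.31 dollars to wipe it out.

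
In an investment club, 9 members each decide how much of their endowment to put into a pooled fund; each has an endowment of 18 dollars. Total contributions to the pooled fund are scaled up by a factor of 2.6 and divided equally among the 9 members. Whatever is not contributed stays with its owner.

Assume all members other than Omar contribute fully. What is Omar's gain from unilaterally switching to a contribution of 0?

Switching from a contribution of 18 to 0 lets Omar keep an extra 18 dollars, but lowers the pooled fund by 18, which costs Omar their own share of that drop: 2.6/9 × 18 = 5.20.
Net gain = 18 − 5.20 = 12.80. The private return per contributed unit (0.2889) is below 1, so free-riding is indeed the best response regardless of what the others do.

12.80 dollars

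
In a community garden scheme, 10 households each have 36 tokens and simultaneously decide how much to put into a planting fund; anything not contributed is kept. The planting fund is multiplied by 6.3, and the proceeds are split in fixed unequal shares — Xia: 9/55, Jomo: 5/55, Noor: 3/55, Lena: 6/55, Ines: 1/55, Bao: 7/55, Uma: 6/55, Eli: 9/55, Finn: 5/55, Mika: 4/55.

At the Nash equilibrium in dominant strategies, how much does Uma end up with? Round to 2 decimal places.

Player j's private return per contributed unit is 6.3 × (j's share). Contributing is weakly dominant for j when that share is at least 1/6.3 = 0.1587, and contributing 0 is dominant otherwise.
The shares above 0.1587 belong to Xia and Eli, contributing 36 each; the remaining 8 contribute 0. Total contributed: 72.
Uma keeps 36 and receives 6.3 × 72 × 6/55 = 49.48 from the planting fund, for a payoff of 85.48.

85.48 tokens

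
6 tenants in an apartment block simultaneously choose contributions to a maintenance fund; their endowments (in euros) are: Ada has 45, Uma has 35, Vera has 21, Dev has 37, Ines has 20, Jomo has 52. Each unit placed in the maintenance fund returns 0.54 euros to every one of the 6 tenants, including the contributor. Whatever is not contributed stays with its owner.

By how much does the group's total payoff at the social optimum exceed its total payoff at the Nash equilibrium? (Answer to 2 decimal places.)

470.40 euros

The private return per contributed unit is 0.54 < 1 for everyone, so the Nash equilibrium is zero contribution and the group total is Σ E_j = 45 + 35 + 21 + 37 + 20 + 52 = 210.
Each contributed unit returns 3.240 to the group, so the social optimum is full contribution by everyone: group total = 3.240 × 210 = 680.40.
Efficiency loss = (3.240 − 1) × 210 = 470.40.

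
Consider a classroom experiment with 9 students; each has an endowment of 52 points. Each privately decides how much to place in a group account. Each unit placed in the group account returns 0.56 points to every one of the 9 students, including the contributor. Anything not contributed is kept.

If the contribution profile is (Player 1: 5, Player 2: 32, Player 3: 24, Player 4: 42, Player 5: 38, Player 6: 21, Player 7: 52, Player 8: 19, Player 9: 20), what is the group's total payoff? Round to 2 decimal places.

1490.12 points

Total contributed: 5 + 32 + 24 + 42 + 38 + 21 + 52 + 19 + 20 = 253; total kept: 9 × 52 − 253 = 215.
The group account pays out 0.56 × 9 × 253 = 1275.12 in aggregate.
Group total = 215 + 1275.12 = 1490.12.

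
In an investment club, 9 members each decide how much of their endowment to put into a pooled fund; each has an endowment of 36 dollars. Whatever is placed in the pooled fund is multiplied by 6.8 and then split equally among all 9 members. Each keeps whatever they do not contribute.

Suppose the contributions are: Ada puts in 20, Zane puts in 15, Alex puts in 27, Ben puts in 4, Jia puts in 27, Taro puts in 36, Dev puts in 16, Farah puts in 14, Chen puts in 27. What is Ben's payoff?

172.53 dollars

Total contributed: 20 + 15 + 27 + 4 + 27 + 36 + 16 + 14 + 27 = 186.
Each receives 6.8 × 186 / 9 = 140.53 from the pooled fund.
Ben keeps 36 − 4 = 32, so Ben's payoff is 32 + 140.53 = 172.53.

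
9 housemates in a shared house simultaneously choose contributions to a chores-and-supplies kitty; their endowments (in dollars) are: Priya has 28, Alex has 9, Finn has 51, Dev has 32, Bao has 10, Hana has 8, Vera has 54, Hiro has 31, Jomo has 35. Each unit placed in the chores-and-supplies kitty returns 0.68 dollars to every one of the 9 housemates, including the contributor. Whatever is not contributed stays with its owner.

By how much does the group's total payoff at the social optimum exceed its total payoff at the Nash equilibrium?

The private return per contributed unit is 0.68 < 1 for everyone, so the Nash equilibrium is zero contribution and the group total is Σ E_j = 28 + 9 + 51 + 32 + 10 + 8 + 54 + 31 + 35 = 258.
Each contributed unit returns 6.120 to the group, so the social optimum is full contribution by everyone: group total = 6.120 × 258 = 1578.96.
Efficiency loss = (6.120 − 1) × 258 = 1320.96.

1320.96 dollars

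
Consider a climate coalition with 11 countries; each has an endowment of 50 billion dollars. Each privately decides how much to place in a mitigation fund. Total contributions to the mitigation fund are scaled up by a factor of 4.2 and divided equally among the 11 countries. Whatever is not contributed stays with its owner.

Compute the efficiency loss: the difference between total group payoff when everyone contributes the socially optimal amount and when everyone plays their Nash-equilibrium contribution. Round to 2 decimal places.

1760.00 billion dollars

Each contributed unit returns 4.2/11 = 0.3818 to its contributor — below 1 — so contributing 0 is dominant for every player. At the Nash equilibrium everyone keeps their 50, and the group total is 11 × 50 = 550.
Each contributed unit returns 4.200 to the group as a whole (0.3818 to each of 11 players), which exceeds 1, so the social optimum is full contribution: group total = 4.200 × 550 = 2310.00.
Efficiency loss = 2310.00 − 550 = 1760.00.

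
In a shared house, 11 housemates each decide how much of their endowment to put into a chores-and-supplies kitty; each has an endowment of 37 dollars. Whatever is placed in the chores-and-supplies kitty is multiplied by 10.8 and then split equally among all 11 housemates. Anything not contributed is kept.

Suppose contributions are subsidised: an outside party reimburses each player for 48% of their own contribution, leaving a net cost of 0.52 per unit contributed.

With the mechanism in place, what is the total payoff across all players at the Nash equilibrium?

4590.96 dollars

The effective private return per unit is now (10.8/11) / 0.52 = 1.8881 > 1, so every player's dominant strategy flips to full contribution.
So the Nash equilibrium is full contribution by all 11; the group earns 11 × (37 × 0.48 + 10.8 × 37) = 4590.96.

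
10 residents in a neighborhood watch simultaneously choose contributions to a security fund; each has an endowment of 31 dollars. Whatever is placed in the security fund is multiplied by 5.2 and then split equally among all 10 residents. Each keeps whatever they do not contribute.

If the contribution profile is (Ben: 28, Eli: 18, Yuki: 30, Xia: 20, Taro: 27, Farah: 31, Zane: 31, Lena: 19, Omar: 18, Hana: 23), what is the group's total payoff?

Total contributed: 28 + 18 + 30 + 20 + 27 + 31 + 31 + 19 + 18 + 23 = 245; total kept: 10 × 31 − 245 = 65.
The security fund pays out 5.2 × 245 = 1274.00 in aggregate.
Group total = 65 + 1274.00 = 1339.00.

1339.00 dollars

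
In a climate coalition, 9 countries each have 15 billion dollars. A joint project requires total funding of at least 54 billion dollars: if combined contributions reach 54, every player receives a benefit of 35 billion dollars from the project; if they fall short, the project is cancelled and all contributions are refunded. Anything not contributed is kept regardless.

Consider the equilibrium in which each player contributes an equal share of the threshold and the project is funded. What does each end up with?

Equal share of the threshold: 54/9 = 6.
At this profile no one gains by cutting their contribution: any cut drops the total below 54, the project is cancelled, contributions are refunded, and the deviator ends with 15, which is less than 15 − 6 + 35 = 44. Contributing more than 6 just wastes the excess. So contributing exactly 6 is a best response.
Each player's payoff: 15 − 6 + 35 = 44.

44 billion dollars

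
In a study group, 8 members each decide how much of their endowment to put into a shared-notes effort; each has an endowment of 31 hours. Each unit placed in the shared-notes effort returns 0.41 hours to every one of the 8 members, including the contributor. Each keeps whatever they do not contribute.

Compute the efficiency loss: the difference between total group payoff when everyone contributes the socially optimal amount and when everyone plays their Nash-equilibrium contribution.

565.44 hours

The private return per contributed unit is 0.41 < 1, so contributing 0 is dominant for every player. At the Nash equilibrium everyone keeps their 31, and the group total is 8 × 31 = 248.
Each contributed unit returns 3.280 to the group as a whole (0.41 to each of 8 players), which exceeds 1, so the social optimum is full contribution: group total = 3.280 × 248 = 813.44.
Efficiency loss = 813.44 − 248 = 565.44.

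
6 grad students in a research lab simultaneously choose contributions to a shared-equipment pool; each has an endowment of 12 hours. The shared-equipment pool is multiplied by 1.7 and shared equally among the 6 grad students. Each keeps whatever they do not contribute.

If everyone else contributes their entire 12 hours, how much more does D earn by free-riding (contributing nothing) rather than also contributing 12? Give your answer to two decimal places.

8.60 hours

Switching from a contribution of 12 to 0 lets D keep an extra 12 hours, but lowers the shared-equipment pool by 12, which costs D their own share of that drop: 1.7/6 × 12 = 3.40.
Net gain = 12 − 3.40 = 8.60. The private return per contributed unit (0.2833) is below 1, so free-riding is indeed the best response regardless of what the others do.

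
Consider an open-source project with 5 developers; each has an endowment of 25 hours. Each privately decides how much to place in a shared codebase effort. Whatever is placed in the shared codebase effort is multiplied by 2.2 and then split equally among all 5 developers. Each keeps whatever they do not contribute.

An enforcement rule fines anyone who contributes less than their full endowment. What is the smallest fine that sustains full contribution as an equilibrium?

Given the others contribute fully, the best deviation is to contribute 0 (any partial contribution still incurs the fine and gives up units whose private return 0.4400 is below 1).
Deviating from 25 to 0 saves 25 hours but forfeits the deviator's share of the drop in the shared codebase effort: 2.2/5 × 25 = 11.00.
So the deviation gain is 25 − 11.00 = 14.00, and the fine must be at least 14.00 hours to wipe it out.

14.00 hours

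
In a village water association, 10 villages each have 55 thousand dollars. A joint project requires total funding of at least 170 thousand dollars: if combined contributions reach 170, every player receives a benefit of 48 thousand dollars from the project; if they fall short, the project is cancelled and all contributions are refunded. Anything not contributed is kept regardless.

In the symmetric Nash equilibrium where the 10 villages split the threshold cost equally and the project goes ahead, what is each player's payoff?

86 thousand dollars

Equal share of the threshold: 170/10 = 17.
At this profile no one gains by cutting their contribution: any cut drops the total below 170, the project is cancelled, contributions are refunded, and the deviator ends with 55, which is less than 55 − 17 + 48 = 86. Contributing more than 17 just wastes the excess. So contributing exactly 17 is a best response.
Each player's payoff: 55 − 17 + 48 = 86.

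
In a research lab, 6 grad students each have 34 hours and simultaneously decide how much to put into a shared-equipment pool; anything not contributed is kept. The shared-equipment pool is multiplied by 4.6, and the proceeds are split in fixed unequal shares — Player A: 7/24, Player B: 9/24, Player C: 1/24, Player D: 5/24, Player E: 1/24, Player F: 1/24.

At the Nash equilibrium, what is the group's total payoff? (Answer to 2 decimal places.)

448.80 hours

Player j's private return per contributed unit is 4.6 × (j's share). Contributing is weakly dominant for j when that share is at least 1/4.6 = 0.2174, and contributing 0 is dominant otherwise.
Player A and Player B clear that bar, contributing 34 each; the remaining 4 contribute 0. Total contributed: 68.
The shared-equipment pool pays out 4.6 × 68 = 312.80 in total (split across the unequal shares, but the aggregate is all that matters for the group sum).
The 4 free-riders keep 34 each, adding 136. Group total = 136 + 312.80 = 448.80.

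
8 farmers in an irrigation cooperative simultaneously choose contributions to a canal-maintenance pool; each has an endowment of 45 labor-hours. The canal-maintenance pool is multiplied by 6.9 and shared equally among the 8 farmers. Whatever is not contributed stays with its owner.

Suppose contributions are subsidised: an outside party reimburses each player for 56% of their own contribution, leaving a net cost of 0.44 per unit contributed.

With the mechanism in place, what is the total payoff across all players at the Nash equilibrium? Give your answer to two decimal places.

With the mechanism, a contributed unit returns (6.9/8) / 0.44 = 1.9602 per unit of net cost to the contributor — now above 1 — so contributing fully is weakly dominant for every player.
At the Nash equilibrium everyone contributes 45. Group total payoff = 8 × (45 × 0.56 + 6.9 × 45) = 2685.60.

2685.60 labor-hours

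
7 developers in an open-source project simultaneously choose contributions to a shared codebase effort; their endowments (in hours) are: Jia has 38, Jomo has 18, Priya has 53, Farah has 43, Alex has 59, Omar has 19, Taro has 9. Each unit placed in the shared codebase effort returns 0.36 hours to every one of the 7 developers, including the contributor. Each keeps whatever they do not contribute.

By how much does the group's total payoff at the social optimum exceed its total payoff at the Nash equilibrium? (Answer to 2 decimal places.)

363.28 hours

The private return per contributed unit is 0.36 < 1 for everyone, so the Nash equilibrium is zero contribution and the group total is Σ E_j = 38 + 18 + 53 + 43 + 59 + 19 + 9 = 239.
Each contributed unit returns 2.520 to the group, so the social optimum is full contribution by everyone: group total = 2.520 × 239 = 602.28.
Efficiency loss = (2.520 − 1) × 239 = 363.28.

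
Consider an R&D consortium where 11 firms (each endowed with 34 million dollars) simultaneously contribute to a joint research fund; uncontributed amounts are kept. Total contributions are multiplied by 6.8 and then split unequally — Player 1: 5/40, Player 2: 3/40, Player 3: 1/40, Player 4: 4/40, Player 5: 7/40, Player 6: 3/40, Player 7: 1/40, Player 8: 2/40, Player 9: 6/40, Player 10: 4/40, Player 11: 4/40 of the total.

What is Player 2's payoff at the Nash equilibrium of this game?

A player with share s gets back 6.8·s per unit contributed, so full contribution is dominant for anyone with s > 1/6.8 = 0.1471 and zero contribution is dominant for anyone below.
Player 5 and Player 9 are above the threshold, contributing 34 each; the remaining 9 contribute 0. Total contributed: 68.
Player 2 keeps 34 and receives 6.8 × 68 × 3/40 = 34.68 from the joint research fund, for a payoff of 68.68.

68.68 million dollars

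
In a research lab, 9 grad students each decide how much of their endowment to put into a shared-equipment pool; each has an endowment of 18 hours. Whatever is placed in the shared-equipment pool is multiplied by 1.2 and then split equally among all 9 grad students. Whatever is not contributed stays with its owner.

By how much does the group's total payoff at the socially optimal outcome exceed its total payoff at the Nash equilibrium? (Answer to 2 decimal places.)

Each contributed unit returns 1.2/9 = 0.1333 to its contributor — below 1 — so contributing 0 is dominant for every player. At the Nash equilibrium everyone keeps their 18, and the group total is 9 × 18 = 162.
Each contributed unit returns 1.200 to the group as a whole (0.1333 to each of 9 players), which exceeds 1, so the social optimum is full contribution: group total = 1.200 × 162 = 194.40.
Efficiency loss = 194.40 − 162 = 32.40.

32.40 hours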